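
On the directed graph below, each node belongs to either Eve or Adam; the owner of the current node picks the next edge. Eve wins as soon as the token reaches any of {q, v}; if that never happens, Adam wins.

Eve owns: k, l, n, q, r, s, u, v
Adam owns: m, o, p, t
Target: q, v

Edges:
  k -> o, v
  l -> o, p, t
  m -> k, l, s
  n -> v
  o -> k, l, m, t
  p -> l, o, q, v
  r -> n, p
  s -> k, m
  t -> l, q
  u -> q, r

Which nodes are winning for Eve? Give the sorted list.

k, n, q, r, s, u, v

A0 = {q, v}
A1: add {k, n, u} — k (Eve) has k→v; n (Eve) has n→v; u (Eve) has u→q.
A2: add {r, s} — r (Eve) has r→n; s (Eve) has s→k.
A3 = A2; e.g. l (Eve) has no edge into A2. Fixed point.
Eve's winning region = {k, n, q, r, s, u, v}.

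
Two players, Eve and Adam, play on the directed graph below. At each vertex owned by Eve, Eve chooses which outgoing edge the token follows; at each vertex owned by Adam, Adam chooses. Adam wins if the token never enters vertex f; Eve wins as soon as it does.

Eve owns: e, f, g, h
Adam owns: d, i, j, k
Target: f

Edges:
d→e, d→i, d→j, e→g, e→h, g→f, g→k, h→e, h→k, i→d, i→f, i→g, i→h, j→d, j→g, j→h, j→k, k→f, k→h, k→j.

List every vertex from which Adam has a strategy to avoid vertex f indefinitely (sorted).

d, i, j, k

A0 = {f}
A1: add {g} — g (Eve) has g→f.
A2: add {e} — e (Eve) has e→g.
A3: add {h} — h (Eve) has h→e.
A4 = A3; e.g. d (Adam) can still go to i. Fixed point.
Eve's attractor = {e, f, g, h}; Adam avoids the target exactly from the complement.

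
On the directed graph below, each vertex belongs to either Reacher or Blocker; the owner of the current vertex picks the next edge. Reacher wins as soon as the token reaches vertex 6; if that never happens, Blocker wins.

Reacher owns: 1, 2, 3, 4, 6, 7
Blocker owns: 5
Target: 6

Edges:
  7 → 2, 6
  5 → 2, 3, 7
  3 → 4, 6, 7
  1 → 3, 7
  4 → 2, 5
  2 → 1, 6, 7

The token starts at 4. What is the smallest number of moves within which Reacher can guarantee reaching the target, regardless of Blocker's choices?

A0 = {6}
A1: add {2, 3, 7} — 2 (Reacher) has 2→6; 3 (Reacher) has 3→6; 7 (Reacher) has 7→6.
A2: add {1, 4, 5} — 1 (Reacher) has 1→3; 4 (Reacher) has 4→2; 5 (Blocker): all of {2, 3, 7} already in.
A2 = all vertices. Fixed point.
4 enters the attractor at level 2, so Reacher can force the target in 2 moves from there.

2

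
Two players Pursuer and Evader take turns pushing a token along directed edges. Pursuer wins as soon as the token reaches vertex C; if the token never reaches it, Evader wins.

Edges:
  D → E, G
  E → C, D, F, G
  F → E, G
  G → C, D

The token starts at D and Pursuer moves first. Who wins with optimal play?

Track states (vertex, player-to-move).
A0 = {(C,Pursuer), (C,Evader)}
A1: add {(E,Pursuer), (G,Pursuer)}.
A2: add {(D,Evader), (F,Evader)}.
A3 = A2; e.g. (D,Pursuer) stays out. (D,Pursuer) never enters ⇒ Evader avoids the target.

Evader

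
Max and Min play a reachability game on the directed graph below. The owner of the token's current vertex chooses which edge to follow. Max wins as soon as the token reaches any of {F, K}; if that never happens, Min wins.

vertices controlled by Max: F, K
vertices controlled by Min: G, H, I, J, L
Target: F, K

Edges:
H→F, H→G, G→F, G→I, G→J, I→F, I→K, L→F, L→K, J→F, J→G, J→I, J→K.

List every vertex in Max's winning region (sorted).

F, I, K, L

A0 = {F, K}
A1: add {I, L} — I (Min): all of {F, K} already in; L (Min): all of {F, K} already in.
A2 = A1; e.g. G (Min) can still go to J. Fixed point.
Max's winning region = {F, I, K, L}.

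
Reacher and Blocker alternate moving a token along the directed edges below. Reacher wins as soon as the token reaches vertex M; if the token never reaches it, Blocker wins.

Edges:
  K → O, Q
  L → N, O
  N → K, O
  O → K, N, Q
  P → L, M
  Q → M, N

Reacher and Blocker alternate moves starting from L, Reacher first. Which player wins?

Blocker

Track states (vertex, player-to-move).
A0 = {(M,Reacher), (M,Blocker)}
A1: add {(P,Reacher), (Q,Reacher)}.
A2 = A1; e.g. (K,Reacher) stays out. (L,Reacher) never enters ⇒ Blocker avoids the target.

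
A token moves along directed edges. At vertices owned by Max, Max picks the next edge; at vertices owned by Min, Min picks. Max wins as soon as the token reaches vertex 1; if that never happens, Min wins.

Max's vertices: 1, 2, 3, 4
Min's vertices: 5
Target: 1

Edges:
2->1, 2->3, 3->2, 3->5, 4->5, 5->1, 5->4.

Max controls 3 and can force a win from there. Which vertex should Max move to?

A0 = {1}
A1: add {2} — 2 (Max) has 2→1.
A2: add {3} — 3 (Max) has 3→2.
A3 = A2; e.g. 4 (Max) has no edge into A2. Fixed point.
From 3, successor 2 is in the attractor (rank 1); the other successor 5 is not.

2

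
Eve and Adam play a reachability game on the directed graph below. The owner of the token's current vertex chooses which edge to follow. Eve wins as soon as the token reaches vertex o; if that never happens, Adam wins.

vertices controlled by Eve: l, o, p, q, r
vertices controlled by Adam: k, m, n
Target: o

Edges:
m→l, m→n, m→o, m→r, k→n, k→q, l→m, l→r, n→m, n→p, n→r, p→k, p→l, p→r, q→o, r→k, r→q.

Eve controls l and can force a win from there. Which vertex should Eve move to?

r

A0 = {o}
A1: add {q} — q (Eve) has q→o.
A2: add {r} — r (Eve) has r→q.
A3: add {l, p} — l (Eve) has l→r; p (Eve) has p→r.
A4 = A3; e.g. k (Adam) can still go to n. Fixed point.
From l, successor r is in the attractor (rank 2); the other successor m is not.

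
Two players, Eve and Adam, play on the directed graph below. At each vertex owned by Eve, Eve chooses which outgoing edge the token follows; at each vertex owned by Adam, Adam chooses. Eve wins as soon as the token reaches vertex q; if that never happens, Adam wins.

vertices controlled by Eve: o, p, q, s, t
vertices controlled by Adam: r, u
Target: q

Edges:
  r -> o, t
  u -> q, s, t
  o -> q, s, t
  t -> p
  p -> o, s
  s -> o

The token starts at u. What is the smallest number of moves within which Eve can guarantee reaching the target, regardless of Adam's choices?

A0 = {q}
A1: add {o} — o (Eve) has o→q.
A2: add {p, s} — p (Eve) has p→o; s (Eve) has s→o.
A3: add {t} — t (Eve) has t→p.
A4: add {r, u} — r (Adam): all of {o, t} already in; u (Adam): all of {q, s, t} already in.
A4 = all vertices. Fixed point.
u enters the attractor at level 4, so Eve can force the target in 4 moves from there.

4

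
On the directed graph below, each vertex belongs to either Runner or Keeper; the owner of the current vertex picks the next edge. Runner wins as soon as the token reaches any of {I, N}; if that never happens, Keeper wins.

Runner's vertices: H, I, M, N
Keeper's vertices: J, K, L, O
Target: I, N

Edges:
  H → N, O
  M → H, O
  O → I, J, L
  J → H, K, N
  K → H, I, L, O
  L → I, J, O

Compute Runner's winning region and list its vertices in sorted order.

H, I, M, N

A0 = {I, N}
A1: add {H} — H (Runner) has H→N.
A2: add {M} — M (Runner) has M→H.
A3 = A2; e.g. J (Keeper) can still go to K. Fixed point.
Runner's winning region = {H, I, M, N}.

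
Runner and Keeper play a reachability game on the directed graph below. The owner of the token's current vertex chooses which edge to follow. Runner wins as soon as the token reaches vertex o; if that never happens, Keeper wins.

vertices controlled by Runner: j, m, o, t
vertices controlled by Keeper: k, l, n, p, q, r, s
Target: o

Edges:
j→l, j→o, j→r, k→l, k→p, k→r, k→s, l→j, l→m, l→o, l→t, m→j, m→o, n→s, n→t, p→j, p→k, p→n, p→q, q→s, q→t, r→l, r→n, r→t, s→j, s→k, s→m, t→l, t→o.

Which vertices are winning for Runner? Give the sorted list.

j, l, m, o, t

A0 = {o}
A1: add {j, m, t} — j (Runner) has j→o; m (Runner) has m→o; t (Runner) has t→o.
A2: add {l} — l (Keeper): all of {j, m, o, t} already in.
A3 = A2; e.g. k (Keeper) can still go to p. Fixed point.
Runner's winning region = {j, l, m, o, t}.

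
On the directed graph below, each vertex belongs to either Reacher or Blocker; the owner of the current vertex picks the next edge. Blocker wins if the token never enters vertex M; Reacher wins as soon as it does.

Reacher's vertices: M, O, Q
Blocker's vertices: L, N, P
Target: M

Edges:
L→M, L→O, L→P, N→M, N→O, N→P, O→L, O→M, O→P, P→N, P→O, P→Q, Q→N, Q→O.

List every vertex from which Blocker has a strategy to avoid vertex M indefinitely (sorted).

L, N, P

A0 = {M}
A1: add {O} — O (Reacher) has O→M.
A2: add {Q} — Q (Reacher) has Q→O.
A3 = A2; e.g. L (Blocker) can still go to P. Fixed point.
Reacher's attractor = {M, O, Q}; Blocker avoids the target exactly from the complement.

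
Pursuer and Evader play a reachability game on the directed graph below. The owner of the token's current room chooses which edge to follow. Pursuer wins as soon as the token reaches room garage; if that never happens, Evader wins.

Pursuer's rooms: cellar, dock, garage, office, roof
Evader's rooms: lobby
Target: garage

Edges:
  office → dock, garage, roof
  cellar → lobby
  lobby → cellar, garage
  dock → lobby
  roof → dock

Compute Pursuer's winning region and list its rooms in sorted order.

A0 = {garage}
A1: add {office} — office (Pursuer) has office→garage.
A2 = A1; e.g. cellar (Pursuer) has no edge into A1. Fixed point.
Pursuer's winning region = {garage, office}.

garage, office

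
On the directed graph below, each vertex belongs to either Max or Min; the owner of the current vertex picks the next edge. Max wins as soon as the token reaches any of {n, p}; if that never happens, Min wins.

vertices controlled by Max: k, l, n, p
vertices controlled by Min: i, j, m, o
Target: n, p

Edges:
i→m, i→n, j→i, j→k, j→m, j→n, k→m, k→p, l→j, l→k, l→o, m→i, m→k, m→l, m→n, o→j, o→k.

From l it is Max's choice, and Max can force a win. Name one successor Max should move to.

k

A0 = {n, p}
A1: add {k} — k (Max) has k→p.
A2: add {l} — l (Max) has l→k.
A3 = A2; e.g. i (Min) can still go to m. Fixed point.
From l, successor k is in the attractor (rank 1); the other successors j, o are not.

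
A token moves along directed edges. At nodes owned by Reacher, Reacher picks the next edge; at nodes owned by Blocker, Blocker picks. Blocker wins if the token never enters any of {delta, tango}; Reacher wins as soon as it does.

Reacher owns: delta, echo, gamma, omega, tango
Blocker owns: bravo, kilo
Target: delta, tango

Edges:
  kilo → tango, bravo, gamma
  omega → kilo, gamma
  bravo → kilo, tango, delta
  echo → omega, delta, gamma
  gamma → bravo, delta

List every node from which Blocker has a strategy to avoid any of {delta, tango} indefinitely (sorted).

bravo, kilo

A0 = {delta, tango}
A1: add {echo, gamma} — echo (Reacher) has echo→delta; gamma (Reacher) has gamma→delta.
A2: add {omega} — omega (Reacher) has omega→gamma.
A3 = A2; e.g. kilo (Blocker) can still go to bravo. Fixed point.
Reacher's attractor = {delta, echo, gamma, omega, tango}; Blocker avoids the target exactly from the complement.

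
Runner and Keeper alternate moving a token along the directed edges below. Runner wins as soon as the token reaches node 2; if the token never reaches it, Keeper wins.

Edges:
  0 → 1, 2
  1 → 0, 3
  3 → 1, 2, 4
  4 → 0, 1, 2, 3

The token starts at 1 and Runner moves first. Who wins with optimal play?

Keeper

Track states (vertex, player-to-move).
A0 = {(2,Runner), (2,Keeper)}
A1: add {(0,Runner), (3,Runner), (4,Runner)}.
A2: add {(1,Keeper)}.
A3 = A2; e.g. (0,Keeper) stays out. (1,Runner) never enters ⇒ Keeper avoids the target.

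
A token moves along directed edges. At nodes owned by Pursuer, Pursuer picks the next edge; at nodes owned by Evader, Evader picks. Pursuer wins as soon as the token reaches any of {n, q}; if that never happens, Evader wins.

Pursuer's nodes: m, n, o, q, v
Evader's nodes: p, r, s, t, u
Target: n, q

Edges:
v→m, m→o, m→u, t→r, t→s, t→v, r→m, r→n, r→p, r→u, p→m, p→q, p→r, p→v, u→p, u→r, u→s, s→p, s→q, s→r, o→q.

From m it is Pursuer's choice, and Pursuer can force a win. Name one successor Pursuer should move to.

A0 = {n, q}
A1: add {o} — o (Pursuer) has o→q.
A2: add {m} — m (Pursuer) has m→o.
A3: add {v} — v (Pursuer) has v→m.
A4 = A3; e.g. p (Evader) can still go to r. Fixed point.
From m, successor o is in the attractor (rank 1); the other successor u is not.

o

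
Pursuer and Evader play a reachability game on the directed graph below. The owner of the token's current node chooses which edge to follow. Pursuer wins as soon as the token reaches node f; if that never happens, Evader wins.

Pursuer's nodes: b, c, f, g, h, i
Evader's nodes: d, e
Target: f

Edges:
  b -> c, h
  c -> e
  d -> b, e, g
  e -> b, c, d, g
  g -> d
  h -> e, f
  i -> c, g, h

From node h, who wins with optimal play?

A0 = {f}
A1: add {h} — h (Pursuer) has h→f.
h ∈ A1, so Pursuer can force the target.

Pursuer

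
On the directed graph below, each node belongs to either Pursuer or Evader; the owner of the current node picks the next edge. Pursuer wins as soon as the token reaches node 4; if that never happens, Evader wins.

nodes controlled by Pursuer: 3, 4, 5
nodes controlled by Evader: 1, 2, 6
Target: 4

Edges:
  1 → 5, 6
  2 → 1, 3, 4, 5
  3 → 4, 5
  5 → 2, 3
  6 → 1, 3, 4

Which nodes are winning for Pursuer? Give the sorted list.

A0 = {4}
A1: add {3} — 3 (Pursuer) has 3→4.
A2: add {5} — 5 (Pursuer) has 5→3.
A3 = A2; e.g. 1 (Evader) can still go to 6. Fixed point.
Pursuer's winning region = {3, 4, 5}.

3, 4, 5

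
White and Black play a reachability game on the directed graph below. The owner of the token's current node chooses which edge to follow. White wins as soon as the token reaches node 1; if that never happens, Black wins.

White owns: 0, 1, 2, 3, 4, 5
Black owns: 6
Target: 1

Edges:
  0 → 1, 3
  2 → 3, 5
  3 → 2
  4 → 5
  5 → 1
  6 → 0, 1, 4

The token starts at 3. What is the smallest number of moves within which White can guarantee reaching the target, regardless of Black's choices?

3

A0 = {1}
A1: add {0, 5} — 0 (White) has 0→1; 5 (White) has 5→1.
A2: add {2, 4} — 2 (White) has 2→5; 4 (White) has 4→5.
A3: add {3, 6} — 3 (White) has 3→2; 6 (Black): all of {0, 1, 4} already in.
A3 = all vertices. Fixed point.
3 enters the attractor at level 3, so White can force the target in 3 moves from there.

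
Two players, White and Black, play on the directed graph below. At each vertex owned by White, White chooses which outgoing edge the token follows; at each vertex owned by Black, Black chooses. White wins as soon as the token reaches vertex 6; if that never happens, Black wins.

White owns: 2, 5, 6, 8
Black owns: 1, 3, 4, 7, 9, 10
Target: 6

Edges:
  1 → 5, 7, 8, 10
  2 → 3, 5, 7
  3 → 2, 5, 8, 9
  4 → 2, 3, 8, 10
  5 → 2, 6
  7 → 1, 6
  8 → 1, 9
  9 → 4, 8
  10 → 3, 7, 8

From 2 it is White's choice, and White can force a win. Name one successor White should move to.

A0 = {6}
A1: add {5} — 5 (White) has 5→6.
A2: add {2} — 2 (White) has 2→5.
A3 = A2; e.g. 1 (Black) can still go to 7. Fixed point.
From 2, successor 5 is in the attractor (rank 1); the other successors 3, 7 are not.

5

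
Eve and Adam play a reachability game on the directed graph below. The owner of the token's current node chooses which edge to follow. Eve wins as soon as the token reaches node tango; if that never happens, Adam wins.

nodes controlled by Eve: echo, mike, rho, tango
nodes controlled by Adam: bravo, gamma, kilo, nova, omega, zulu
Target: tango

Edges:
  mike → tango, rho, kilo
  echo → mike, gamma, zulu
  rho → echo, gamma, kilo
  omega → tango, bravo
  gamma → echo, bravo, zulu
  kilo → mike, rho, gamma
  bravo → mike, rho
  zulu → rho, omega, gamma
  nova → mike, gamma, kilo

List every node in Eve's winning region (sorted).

bravo, echo, mike, omega, rho, tango

A0 = {tango}
A1: add {mike} — mike (Eve) has mike→tango.
A2: add {echo} — echo (Eve) has echo→mike.
A3: add {rho} — rho (Eve) has rho→echo.
A4: add {bravo} — bravo (Adam): all of {mike, rho} already in.
A5: add {omega} — omega (Adam): all of {tango, bravo} already in.
A6 = A5; e.g. gamma (Adam) can still go to zulu. Fixed point.
Eve's winning region = {bravo, echo, mike, omega, rho, tango}.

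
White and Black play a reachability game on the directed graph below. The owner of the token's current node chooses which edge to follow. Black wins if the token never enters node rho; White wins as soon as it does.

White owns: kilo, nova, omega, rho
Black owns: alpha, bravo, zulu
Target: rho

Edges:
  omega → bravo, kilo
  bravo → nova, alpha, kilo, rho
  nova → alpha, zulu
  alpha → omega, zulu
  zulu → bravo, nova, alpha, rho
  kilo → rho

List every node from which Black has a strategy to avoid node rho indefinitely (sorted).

alpha, bravo, nova, zulu

A0 = {rho}
A1: add {kilo} — kilo (White) has kilo→rho.
A2: add {omega} — omega (White) has omega→kilo.
A3 = A2; e.g. bravo (Black) can still go to nova. Fixed point.
White's attractor = {kilo, omega, rho}; Black avoids the target exactly from the complement.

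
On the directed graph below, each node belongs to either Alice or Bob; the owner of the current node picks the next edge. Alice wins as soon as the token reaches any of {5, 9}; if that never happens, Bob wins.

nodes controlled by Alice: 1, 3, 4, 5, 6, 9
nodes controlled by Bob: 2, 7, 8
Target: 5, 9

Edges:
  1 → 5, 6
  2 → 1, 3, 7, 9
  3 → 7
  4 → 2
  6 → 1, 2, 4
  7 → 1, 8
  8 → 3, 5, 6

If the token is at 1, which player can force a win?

A0 = {5, 9}
A1: add {1} — 1 (Alice) has 1→5.
1 ∈ A1, so Alice can force the target.

Alice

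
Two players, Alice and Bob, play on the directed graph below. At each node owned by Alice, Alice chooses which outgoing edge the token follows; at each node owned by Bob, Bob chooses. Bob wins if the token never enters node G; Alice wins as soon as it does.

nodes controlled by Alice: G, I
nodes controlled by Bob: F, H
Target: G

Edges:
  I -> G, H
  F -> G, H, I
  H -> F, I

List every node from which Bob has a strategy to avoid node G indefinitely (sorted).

F, H

A0 = {G}
A1: add {I} — I (Alice) has I→G.
A2 = A1; e.g. F (Bob) can still go to H. Fixed point.
Alice's attractor = {G, I}; Bob avoids the target exactly from the complement.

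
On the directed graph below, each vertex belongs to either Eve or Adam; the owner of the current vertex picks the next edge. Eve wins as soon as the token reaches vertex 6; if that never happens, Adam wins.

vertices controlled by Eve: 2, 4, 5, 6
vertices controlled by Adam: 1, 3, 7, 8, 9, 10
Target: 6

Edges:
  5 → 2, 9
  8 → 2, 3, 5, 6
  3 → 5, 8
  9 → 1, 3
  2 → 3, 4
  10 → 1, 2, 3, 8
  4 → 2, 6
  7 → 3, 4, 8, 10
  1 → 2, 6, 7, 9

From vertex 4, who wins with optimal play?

A0 = {6}
A1: add {4} — 4 (Eve) has 4→6.
4 ∈ A1, so Eve can force the target.

Eve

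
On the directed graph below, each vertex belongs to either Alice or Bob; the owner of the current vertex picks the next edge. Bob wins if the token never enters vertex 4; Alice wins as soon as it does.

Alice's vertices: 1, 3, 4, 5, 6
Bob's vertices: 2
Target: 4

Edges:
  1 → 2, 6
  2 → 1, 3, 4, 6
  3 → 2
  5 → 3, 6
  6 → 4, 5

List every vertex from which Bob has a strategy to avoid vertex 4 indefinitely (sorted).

2, 3

A0 = {4}
A1: add {6} — 6 (Alice) has 6→4.
A2: add {1, 5} — 1 (Alice) has 1→6; 5 (Alice) has 5→6.
A3 = A2; e.g. 2 (Bob) can still go to 3. Fixed point.
Alice's attractor = {1, 4, 5, 6}; Bob avoids the target exactly from the complement.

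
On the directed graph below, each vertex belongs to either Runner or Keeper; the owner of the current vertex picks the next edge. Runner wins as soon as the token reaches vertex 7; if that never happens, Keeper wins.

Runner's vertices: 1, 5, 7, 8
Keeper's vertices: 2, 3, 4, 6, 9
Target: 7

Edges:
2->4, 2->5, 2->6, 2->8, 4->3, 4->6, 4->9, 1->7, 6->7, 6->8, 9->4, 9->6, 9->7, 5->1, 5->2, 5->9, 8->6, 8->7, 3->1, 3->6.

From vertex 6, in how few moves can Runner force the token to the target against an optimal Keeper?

2

A0 = {7}
A1: add {1, 8} — 1 (Runner) has 1→7; 8 (Runner) has 8→7.
A2: add {5, 6} — 5 (Runner) has 5→1; 6 (Keeper): all of {7, 8} already in.
6 enters the attractor at level 2, so Runner can force the target in 2 moves from there.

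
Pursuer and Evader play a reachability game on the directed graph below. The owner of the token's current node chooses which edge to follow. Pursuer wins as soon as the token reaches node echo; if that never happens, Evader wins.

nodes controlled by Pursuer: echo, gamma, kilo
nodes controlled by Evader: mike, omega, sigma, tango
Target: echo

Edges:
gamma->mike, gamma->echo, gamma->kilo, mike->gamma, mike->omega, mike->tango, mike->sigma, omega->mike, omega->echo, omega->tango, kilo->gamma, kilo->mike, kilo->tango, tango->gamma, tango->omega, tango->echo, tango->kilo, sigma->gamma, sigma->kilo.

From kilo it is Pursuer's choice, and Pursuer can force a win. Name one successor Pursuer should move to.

gamma

A0 = {echo}
A1: add {gamma} — gamma (Pursuer) has gamma→echo.
A2: add {kilo} — kilo (Pursuer) has kilo→gamma.
A3: add {sigma} — sigma (Evader): all of {gamma, kilo} already in.
A4 = A3; e.g. mike (Evader) can still go to omega. Fixed point.
From kilo, successor gamma is in the attractor (rank 1); the other successors mike, tango are not.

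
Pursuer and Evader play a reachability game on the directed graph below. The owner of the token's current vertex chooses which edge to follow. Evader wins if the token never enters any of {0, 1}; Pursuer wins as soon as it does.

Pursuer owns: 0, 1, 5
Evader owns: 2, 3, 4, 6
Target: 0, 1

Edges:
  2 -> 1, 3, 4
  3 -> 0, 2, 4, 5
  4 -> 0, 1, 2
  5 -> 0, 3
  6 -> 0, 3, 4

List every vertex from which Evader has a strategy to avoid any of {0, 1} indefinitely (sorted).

A0 = {0, 1}
A1: add {5} — 5 (Pursuer) has 5→0.
A2 = A1; e.g. 2 (Evader) can still go to 3. Fixed point.
Pursuer's attractor = {0, 1, 5}; Evader avoids the target exactly from the complement.

2, 3, 4, 6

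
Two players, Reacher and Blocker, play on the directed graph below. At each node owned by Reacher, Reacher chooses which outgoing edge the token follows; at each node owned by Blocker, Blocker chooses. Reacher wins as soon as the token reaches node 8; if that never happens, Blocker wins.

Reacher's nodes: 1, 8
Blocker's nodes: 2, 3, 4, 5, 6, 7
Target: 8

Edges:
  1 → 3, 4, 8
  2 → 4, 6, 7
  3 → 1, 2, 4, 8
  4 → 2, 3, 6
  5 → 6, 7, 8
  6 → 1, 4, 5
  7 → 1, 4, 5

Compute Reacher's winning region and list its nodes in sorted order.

A0 = {8}
A1: add {1} — 1 (Reacher) has 1→8.
A2 = A1; e.g. 2 (Blocker) can still go to 4. Fixed point.
Reacher's winning region = {1, 8}.

1, 8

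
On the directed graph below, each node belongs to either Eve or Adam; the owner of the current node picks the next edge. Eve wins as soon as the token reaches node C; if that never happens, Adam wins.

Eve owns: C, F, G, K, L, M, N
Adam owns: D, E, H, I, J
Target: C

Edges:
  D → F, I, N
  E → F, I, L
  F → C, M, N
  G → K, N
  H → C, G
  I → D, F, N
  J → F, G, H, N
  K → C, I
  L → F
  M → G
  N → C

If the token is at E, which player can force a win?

Adam

A0 = {C}
A1: add {F, K, N} — F (Eve) has F→C; K (Eve) has K→C; N (Eve) has N→C.
A2: add {G, L} — G (Eve) has G→K; L (Eve) has L→F.
A3: add {H, M} — H (Adam): all of {C, G} already in; M (Eve) has M→G.
A4: add {J} — J (Adam): all of {F, G, H, N} already in.
A5 = A4; e.g. D (Adam) can still go to I. Fixed point.
E never enters the attractor, so Adam can avoid the target forever.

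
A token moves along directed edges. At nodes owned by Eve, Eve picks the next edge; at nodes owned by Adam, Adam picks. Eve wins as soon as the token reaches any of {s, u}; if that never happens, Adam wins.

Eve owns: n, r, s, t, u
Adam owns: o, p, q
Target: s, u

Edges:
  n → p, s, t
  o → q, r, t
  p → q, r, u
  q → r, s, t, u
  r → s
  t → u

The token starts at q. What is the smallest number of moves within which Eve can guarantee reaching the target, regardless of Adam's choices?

2

A0 = {s, u}
A1: add {n, r, t} — n (Eve) has n→s; r (Eve) has r→s; t (Eve) has t→u.
A2: add {q} — q (Adam): all of {r, s, t, u} already in.
q enters the attractor at level 2, so Eve can force the target in 2 moves from there.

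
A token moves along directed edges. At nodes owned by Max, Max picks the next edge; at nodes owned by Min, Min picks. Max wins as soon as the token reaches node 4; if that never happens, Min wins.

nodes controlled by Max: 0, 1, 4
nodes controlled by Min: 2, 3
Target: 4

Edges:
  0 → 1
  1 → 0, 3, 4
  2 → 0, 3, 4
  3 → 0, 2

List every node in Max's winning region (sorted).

A0 = {4}
A1: add {1} — 1 (Max) has 1→4.
A2: add {0} — 0 (Max) has 0→1.
A3 = A2; e.g. 2 (Min) can still go to 3. Fixed point.
Max's winning region = {0, 1, 4}.

0, 1, 4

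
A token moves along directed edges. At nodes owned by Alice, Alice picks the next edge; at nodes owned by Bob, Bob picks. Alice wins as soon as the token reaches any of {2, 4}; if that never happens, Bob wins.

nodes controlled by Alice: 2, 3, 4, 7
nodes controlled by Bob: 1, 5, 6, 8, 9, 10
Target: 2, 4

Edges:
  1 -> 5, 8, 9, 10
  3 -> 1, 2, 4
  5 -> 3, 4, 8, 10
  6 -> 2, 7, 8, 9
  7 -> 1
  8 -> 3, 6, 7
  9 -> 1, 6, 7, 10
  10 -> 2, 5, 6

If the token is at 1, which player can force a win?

A0 = {2, 4}
A1: add {3} — 3 (Alice) has 3→2.
A2 = A1; e.g. 1 (Bob) can still go to 5. Fixed point.
1 never enters the attractor, so Bob can avoid the target forever.

Bob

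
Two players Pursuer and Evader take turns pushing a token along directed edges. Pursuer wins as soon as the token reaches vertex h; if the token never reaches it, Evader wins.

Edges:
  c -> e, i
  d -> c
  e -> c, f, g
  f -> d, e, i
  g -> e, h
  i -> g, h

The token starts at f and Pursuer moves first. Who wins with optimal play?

Track states (vertex, player-to-move).
A0 = {(h,Pursuer), (h,Evader)}
A1: add {(g,Pursuer), (i,Pursuer)}.
A2: add {(i,Evader)}.
A3: add {(c,Pursuer), (f,Pursuer)}.
(f,Pursuer) ∈ A3 ⇒ Pursuer forces the target.

Pursuer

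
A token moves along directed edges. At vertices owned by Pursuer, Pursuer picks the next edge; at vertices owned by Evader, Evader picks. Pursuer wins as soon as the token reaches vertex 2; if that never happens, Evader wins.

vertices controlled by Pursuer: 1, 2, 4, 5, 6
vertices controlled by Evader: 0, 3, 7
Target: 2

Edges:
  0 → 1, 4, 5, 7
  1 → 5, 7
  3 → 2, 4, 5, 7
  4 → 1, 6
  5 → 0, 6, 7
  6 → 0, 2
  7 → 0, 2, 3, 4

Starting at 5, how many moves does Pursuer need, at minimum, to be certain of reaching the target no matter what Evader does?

2

A0 = {2}
A1: add {6} — 6 (Pursuer) has 6→2.
A2: add {4, 5} — 4 (Pursuer) has 4→6; 5 (Pursuer) has 5→6.
5 enters the attractor at level 2, so Pursuer can force the target in 2 moves from there.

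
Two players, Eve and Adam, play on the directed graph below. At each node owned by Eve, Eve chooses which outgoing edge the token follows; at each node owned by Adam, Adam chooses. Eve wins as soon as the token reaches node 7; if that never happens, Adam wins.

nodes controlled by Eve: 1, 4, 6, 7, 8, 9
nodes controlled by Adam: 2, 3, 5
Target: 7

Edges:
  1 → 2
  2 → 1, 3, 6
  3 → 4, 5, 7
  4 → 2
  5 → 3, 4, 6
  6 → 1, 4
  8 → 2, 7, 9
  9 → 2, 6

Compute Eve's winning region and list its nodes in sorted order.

7, 8

A0 = {7}
A1: add {8} — 8 (Eve) has 8→7.
A2 = A1; e.g. 1 (Eve) has no edge into A1. Fixed point.
Eve's winning region = {7, 8}.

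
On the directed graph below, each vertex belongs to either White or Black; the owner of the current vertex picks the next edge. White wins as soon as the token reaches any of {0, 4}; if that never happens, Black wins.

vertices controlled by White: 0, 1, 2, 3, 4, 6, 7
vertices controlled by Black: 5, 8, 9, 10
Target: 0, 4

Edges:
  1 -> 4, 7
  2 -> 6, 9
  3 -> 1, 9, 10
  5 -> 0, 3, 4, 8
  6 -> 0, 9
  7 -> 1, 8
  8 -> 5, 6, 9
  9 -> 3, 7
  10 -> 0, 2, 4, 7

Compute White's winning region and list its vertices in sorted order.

0, 1, 2, 3, 4, 6, 7, 9, 10

A0 = {0, 4}
A1: add {1, 6} — 1 (White) has 1→4; 6 (White) has 6→0.
A2: add {2, 3, 7} — 2 (White) has 2→6; 3 (White) has 3→1; 7 (White) has 7→1.
A3: add {9, 10} — 9 (Black): all of {3, 7} already in; 10 (Black): all of {0, 2, 4, 7} already in.
A4 = A3; e.g. 5 (Black) can still go to 8. Fixed point.
White's winning region = {0, 1, 2, 3, 4, 6, 7, 9, 10}.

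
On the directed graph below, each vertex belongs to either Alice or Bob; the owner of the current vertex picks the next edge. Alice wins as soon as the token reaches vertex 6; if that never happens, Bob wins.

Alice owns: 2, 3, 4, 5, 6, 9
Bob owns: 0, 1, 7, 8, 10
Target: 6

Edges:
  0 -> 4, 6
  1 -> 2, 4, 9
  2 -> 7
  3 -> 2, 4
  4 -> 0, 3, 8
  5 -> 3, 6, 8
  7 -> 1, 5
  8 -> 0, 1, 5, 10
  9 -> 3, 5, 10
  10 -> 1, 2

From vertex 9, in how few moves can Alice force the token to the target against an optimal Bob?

A0 = {6}
A1: add {5} — 5 (Alice) has 5→6.
A2: add {9} — 9 (Alice) has 9→5.
A3 = A2; e.g. 0 (Bob) can still go to 4. Fixed point.
9 enters the attractor at level 2, so Alice can force the target in 2 moves from there.

2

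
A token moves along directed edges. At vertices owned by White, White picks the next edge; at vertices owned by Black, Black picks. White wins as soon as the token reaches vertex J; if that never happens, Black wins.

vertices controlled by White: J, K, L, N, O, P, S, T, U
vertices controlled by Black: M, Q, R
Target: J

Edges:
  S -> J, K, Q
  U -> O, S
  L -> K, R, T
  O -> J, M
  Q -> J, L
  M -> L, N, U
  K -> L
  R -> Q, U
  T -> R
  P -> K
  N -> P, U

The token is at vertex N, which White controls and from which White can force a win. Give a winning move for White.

A0 = {J}
A1: add {O, S} — O (White) has O→J; S (White) has S→J.
A2: add {U} — U (White) has U→O.
A3: add {N} — N (White) has N→U.
A4 = A3; e.g. K (White) has no edge into A3. Fixed point.
From N, successor U is in the attractor (rank 2); the other successor P is not.

U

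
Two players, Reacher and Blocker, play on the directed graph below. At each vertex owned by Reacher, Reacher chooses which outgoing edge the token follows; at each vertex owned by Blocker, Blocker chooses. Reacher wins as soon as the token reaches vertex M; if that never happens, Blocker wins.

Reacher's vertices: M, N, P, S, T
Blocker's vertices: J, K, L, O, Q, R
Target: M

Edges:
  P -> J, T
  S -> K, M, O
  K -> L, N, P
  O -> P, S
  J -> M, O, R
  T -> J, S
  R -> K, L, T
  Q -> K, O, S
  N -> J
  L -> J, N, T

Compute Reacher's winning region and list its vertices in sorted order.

A0 = {M}
A1: add {S} — S (Reacher) has S→M.
A2: add {T} — T (Reacher) has T→S.
A3: add {P} — P (Reacher) has P→T.
A4: add {O} — O (Blocker): all of {P, S} already in.
A5 = A4; e.g. J (Blocker) can still go to R. Fixed point.
Reacher's winning region = {M, O, P, S, T}.

M, O, P, S, T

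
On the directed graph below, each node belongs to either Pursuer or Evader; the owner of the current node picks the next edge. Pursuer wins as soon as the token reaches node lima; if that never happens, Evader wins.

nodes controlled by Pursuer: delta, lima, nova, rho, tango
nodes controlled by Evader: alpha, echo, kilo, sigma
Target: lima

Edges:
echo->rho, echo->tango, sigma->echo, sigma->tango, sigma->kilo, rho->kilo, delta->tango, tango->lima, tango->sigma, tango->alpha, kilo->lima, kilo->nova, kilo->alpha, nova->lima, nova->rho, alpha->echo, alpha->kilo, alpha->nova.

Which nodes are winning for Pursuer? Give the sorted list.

delta, lima, nova, tango

A0 = {lima}
A1: add {nova, tango} — tango (Pursuer) has tango→lima; nova (Pursuer) has nova→lima.
A2: add {delta} — delta (Pursuer) has delta→tango.
A3 = A2; e.g. echo (Evader) can still go to rho. Fixed point.
Pursuer's winning region = {delta, lima, nova, tango}.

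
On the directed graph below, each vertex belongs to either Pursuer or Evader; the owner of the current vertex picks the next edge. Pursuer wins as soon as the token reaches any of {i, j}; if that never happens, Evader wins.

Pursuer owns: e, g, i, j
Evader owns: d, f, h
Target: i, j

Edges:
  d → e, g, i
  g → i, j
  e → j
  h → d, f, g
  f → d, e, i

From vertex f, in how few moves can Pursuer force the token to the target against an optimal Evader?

3

A0 = {i, j}
A1: add {e, g} — e (Pursuer) has e→j; g (Pursuer) has g→i.
A2: add {d} — d (Evader): all of {e, g, i} already in.
A3: add {f} — f (Evader): all of {d, e, i} already in.
f enters the attractor at level 3, so Pursuer can force the target in 3 moves from there.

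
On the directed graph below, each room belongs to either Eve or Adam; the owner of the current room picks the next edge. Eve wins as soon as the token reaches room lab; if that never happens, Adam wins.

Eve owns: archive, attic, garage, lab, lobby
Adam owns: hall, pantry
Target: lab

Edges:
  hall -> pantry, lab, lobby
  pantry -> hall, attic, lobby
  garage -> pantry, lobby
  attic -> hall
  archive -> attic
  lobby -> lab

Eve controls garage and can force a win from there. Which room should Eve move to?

lobby

A0 = {lab}
A1: add {lobby} — lobby (Eve) has lobby→lab.
A2: add {garage} — garage (Eve) has garage→lobby.
A3 = A2; e.g. hall (Adam) can still go to pantry. Fixed point.
From garage, successor lobby is in the attractor (rank 1); the other successor pantry is not.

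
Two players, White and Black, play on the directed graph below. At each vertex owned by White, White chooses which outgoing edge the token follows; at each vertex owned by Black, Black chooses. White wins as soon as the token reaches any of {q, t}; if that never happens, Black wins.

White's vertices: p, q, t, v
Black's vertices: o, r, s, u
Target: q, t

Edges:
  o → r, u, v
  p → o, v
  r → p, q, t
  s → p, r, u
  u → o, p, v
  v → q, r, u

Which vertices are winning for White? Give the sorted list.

p, q, r, t, v

A0 = {q, t}
A1: add {v} — v (White) has v→q.
A2: add {p} — p (White) has p→v.
A3: add {r} — r (Black): all of {p, q, t} already in.
A4 = A3; e.g. o (Black) can still go to u. Fixed point.
White's winning region = {p, q, r, t, v}.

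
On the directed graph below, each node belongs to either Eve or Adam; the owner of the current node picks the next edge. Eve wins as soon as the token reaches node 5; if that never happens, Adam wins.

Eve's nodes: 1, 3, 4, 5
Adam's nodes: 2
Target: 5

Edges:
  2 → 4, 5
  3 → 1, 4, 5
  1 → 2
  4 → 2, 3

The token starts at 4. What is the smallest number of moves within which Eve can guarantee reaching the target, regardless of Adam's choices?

A0 = {5}
A1: add {3} — 3 (Eve) has 3→5.
A2: add {4} — 4 (Eve) has 4→3.
4 enters the attractor at level 2, so Eve can force the target in 2 moves from there.

2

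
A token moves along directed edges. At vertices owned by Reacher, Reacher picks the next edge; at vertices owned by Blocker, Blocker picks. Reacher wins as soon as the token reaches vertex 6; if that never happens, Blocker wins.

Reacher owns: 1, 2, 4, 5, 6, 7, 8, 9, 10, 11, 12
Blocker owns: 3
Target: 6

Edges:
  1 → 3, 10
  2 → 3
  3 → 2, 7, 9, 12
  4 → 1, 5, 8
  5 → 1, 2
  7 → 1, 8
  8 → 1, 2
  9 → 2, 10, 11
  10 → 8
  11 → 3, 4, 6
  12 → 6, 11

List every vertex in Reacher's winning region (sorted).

A0 = {6}
A1: add {11, 12} — 11 (Reacher) has 11→6; 12 (Reacher) has 12→6.
A2: add {9} — 9 (Reacher) has 9→11.
A3 = A2; e.g. 1 (Reacher) has no edge into A2. Fixed point.
Reacher's winning region = {6, 9, 11, 12}.

6, 9, 11, 12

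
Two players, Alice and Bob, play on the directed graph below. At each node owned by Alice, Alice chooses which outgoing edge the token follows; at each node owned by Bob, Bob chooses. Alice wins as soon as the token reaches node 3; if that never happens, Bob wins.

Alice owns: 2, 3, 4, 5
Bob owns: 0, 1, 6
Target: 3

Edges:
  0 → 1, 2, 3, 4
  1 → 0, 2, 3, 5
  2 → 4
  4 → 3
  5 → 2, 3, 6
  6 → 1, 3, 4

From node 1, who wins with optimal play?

Bob

A0 = {3}
A1: add {4, 5} — 4 (Alice) has 4→3; 5 (Alice) has 5→3.
A2: add {2} — 2 (Alice) has 2→4.
A3 = A2; e.g. 0 (Bob) can still go to 1. Fixed point.
1 never enters the attractor, so Bob can avoid the target forever.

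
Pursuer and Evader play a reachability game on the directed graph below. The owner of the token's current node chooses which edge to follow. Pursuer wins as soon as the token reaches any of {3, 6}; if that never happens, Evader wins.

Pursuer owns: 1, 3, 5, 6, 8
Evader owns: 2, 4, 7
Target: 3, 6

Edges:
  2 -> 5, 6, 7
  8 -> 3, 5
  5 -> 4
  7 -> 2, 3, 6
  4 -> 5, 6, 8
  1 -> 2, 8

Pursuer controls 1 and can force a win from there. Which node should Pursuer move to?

A0 = {3, 6}
A1: add {8} — 8 (Pursuer) has 8→3.
A2: add {1} — 1 (Pursuer) has 1→8.
A3 = A2; e.g. 2 (Evader) can still go to 5. Fixed point.
From 1, successor 8 is in the attractor (rank 1); the other successor 2 is not.

8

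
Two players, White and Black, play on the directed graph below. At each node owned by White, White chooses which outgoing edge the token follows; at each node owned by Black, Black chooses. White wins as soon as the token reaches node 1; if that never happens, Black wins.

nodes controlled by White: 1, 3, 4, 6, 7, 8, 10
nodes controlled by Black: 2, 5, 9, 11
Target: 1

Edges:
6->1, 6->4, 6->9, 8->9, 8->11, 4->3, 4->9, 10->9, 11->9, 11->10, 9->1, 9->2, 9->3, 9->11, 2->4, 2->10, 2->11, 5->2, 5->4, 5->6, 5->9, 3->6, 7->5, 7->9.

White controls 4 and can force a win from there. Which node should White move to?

A0 = {1}
A1: add {6} — 6 (White) has 6→1.
A2: add {3} — 3 (White) has 3→6.
A3: add {4} — 4 (White) has 4→3.
A4 = A3; e.g. 2 (Black) can still go to 10. Fixed point.
From 4, successor 3 is in the attractor (rank 2); the other successor 9 is not.

3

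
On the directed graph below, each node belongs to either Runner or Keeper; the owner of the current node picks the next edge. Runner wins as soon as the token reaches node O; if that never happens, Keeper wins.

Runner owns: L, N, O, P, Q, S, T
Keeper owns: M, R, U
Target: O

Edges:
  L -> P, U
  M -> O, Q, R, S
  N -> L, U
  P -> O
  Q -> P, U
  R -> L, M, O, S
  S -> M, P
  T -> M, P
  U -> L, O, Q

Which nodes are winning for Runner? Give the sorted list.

A0 = {O}
A1: add {P} — P (Runner) has P→O.
A2: add {L, Q, S, T} — L (Runner) has L→P; Q (Runner) has Q→P; S (Runner) has S→P; T (Runner) has T→P.
A3: add {N, U} — N (Runner) has N→L; U (Keeper): all of {L, O, Q} already in.
A4 = A3; e.g. M (Keeper) can still go to R. Fixed point.
Runner's winning region = {L, N, O, P, Q, S, T, U}.

L, N, O, P, Q, S, T, U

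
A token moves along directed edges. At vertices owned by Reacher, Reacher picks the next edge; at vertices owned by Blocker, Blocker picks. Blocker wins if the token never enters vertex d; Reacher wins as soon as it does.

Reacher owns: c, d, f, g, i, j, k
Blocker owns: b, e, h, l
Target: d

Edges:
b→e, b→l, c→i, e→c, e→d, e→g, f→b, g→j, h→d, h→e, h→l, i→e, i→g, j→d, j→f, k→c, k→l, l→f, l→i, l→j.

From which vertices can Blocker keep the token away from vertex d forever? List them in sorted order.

b, f, h, l

A0 = {d}
A1: add {j} — j (Reacher) has j→d.
A2: add {g} — g (Reacher) has g→j.
A3: add {i} — i (Reacher) has i→g.
A4: add {c} — c (Reacher) has c→i.
A5: add {e, k} — e (Blocker): all of {c, d, g} already in; k (Reacher) has k→c.
A6 = A5; e.g. b (Blocker) can still go to l. Fixed point.
Reacher's attractor = {c, d, e, g, i, j, k}; Blocker avoids the target exactly from the complement.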